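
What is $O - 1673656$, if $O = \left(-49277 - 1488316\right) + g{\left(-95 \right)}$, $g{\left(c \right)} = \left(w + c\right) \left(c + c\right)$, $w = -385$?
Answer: $-3120049$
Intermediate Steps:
$g{\left(c \right)} = 2 c \left(-385 + c\right)$ ($g{\left(c \right)} = \left(-385 + c\right) \left(c + c\right) = \left(-385 + c\right) 2 c = 2 c \left(-385 + c\right)$)
$O = -1446393$ ($O = \left(-49277 - 1488316\right) + 2 \left(-95\right) \left(-385 - 95\right) = -1537593 + 2 \left(-95\right) \left(-480\right) = -1537593 + 91200 = -1446393$)
$O - 1673656 = -1446393 - 1673656 = -3120049$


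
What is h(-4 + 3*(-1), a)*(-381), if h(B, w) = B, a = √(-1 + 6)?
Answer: 2667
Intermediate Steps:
a = √5 ≈ 2.2361
h(-4 + 3*(-1), a)*(-381) = (-4 + 3*(-1))*(-381) = (-4 - 3)*(-381) = -7*(-381) = 2667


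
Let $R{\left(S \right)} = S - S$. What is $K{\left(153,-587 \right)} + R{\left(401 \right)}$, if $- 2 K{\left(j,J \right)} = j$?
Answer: $- \frac{153}{2} \approx -76.5$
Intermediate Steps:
$K{\left(j,J \right)} = - \frac{j}{2}$
$R{\left(S \right)} = 0$
$K{\left(153,-587 \right)} + R{\left(401 \right)} = \left(- \frac{1}{2}\right) 153 + 0 = - \frac{153}{2} + 0 = - \frac{153}{2}$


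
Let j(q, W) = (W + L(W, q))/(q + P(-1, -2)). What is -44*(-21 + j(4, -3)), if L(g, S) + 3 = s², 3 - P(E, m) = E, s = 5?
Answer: 1639/2 ≈ 819.50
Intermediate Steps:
P(E, m) = 3 - E
L(g, S) = 22 (L(g, S) = -3 + 5² = -3 + 25 = 22)
j(q, W) = (22 + W)/(4 + q) (j(q, W) = (W + 22)/(q + (3 - 1*(-1))) = (22 + W)/(q + (3 + 1)) = (22 + W)/(q + 4) = (22 + W)/(4 + q))
-44*(-21 + j(4, -3)) = -44*(-21 + (22 - 3)/(4 + 4)) = -44*(-21 + 19/8) = -44*(-149/8) = 1639/2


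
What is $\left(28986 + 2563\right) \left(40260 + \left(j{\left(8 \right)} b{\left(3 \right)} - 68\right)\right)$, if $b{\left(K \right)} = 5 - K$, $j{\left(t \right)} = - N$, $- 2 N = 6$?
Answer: $1268206702$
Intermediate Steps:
$N = -3$ ($N = \left(- \frac{1}{2}\right) 6 = -3$)
$j{\left(t \right)} = 3$ ($j{\left(t \right)} = \left(-1\right) \left(-3\right) = 3$)
$\left(28986 + 2563\right) \left(40260 + \left(j{\left(8 \right)} b{\left(3 \right)} - 68\right)\right) = \left(28986 + 2563\right) \left(40260 - \left(68 - 3 \left(5 - 3\right)\right)\right) = 31549 \left(40260 - \left(68 - 3 \left(5 - 3\right)\right)\right) = 31549 \left(40260 + \left(3 \cdot 2 - 68\right)\right) = 31549 \left(40260 + \left(6 - 68\right)\right) = 31549 \left(40260 - 62\right) = 31549 \cdot 40198 = 1268206702$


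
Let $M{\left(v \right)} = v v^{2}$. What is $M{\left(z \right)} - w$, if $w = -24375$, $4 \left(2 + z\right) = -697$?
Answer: $- \frac{348842625}{64} \approx -5.4507 \cdot 10^{6}$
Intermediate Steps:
$z = - \frac{705}{4}$ ($z = -2 + \frac{1}{4} \left(-697\right) = -2 - \frac{697}{4} = - \frac{705}{4} \approx -176.25$)
$M{\left(v \right)} = v^{3}$
$M{\left(z \right)} - w = \left(- \frac{705}{4}\right)^{3} - -24375 = - \frac{350402625}{64} + 24375 = - \frac{348842625}{64}$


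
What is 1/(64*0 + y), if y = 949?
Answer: 1/949 ≈ 0.0010537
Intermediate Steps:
1/(64*0 + y) = 1/(64*0 + 949) = 1/(0 + 949) = 1/949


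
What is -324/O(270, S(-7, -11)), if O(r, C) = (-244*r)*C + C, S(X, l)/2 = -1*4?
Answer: -81/131758 ≈ -0.00061476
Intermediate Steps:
S(X, l) = -8 (S(X, l) = 2*(-1*4) = 2*(-4) = -8)
O(r, C) = C - 244*C*r (O(r, C) = -244*C*r + C = C - 244*C*r)
-324/O(270, S(-7, -11)) = -324*(-1/(8*(1 - 244*270))) = -324*(-1/(8*(1 - 65880))) = -324/((-8*(-65879))) = -324/527032 = -324*1/527032 = -81/131758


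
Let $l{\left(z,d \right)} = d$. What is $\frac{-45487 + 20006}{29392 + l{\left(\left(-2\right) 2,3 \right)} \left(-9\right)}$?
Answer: $- \frac{25481}{29365} \approx -0.86773$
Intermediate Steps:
$\frac{-45487 + 20006}{29392 + l{\left(\left(-2\right) 2,3 \right)} \left(-9\right)} = \frac{-45487 + 20006}{29392 + 3 \left(-9\right)} = - \frac{25481}{29392 - 27} = - \frac{25481}{29365}$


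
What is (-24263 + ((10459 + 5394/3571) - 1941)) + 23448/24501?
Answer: -459120837231/29164357 ≈ -15743.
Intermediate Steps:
(-24263 + ((10459 + 5394/3571) - 1941)) + 23448/24501 = (-24263 + ((10459 + 5394*(1/3571)) - 1941)) + 23448*(1/24501) = (-24263 + ((10459 + 5394/3571) - 1941)) + 7816/8167 = (-24263 + (37354483/3571 - 1941)) + 7816/8167 = (-24263 + 30423172/3571) + 7816/8167 = -56220001/3571 + 7816/8167 = -459120837231/29164357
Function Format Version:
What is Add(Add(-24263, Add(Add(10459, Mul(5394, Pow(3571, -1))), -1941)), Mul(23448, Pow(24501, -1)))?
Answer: Rational(-459120837231, 29164357) ≈ -15743.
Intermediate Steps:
Add(Add(-24263, Add(Add(10459, Mul(5394, Pow(3571, -1))), -1941)), Mul(23448, Pow(24501, -1))) = Add(Add(-24263, Add(Add(10459, Mul(5394, Rational(1, 3571))), -1941)), Mul(23448, Rational(1, 24501))) = Add(Add(-24263, Add(Add(10459, Rational(5394, 3571)), -1941)), Rational(7816, 8167)) = Add(Add(-24263, Add(Rational(37354483, 3571), -1941)), Rational(7816, 8167)) = Add(Add(-24263, Rational(30423172, 3571)), Rational(7816, 8167)) = Add(Rational(-56220001, 3571), Rational(7816, 8167)) = Rational(-459120837231, 29164357)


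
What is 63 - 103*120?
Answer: -12297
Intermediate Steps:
63 - 103*120 = 63 - 12360 = -12297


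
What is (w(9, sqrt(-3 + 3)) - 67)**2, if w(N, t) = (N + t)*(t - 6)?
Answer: 14641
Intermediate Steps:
w(N, t) = (-6 + t)*(N + t) (w(N, t) = (N + t)*(-6 + t) = (-6 + t)*(N + t))
(w(9, sqrt(-3 + 3)) - 67)**2 = (((sqrt(-3 + 3))**2 - 6*9 - 6*sqrt(-3 + 3) + 9*sqrt(-3 + 3)) - 67)**2 = (((sqrt(0))**2 - 54 - 6*sqrt(0) + 9*sqrt(0)) - 67)**2 = ((0**2 - 54 - 6*0 + 9*0) - 67)**2 = ((0 - 54 + 0 + 0) - 67)**2 = (-54 - 67)**2 = (-121)**2 = 14641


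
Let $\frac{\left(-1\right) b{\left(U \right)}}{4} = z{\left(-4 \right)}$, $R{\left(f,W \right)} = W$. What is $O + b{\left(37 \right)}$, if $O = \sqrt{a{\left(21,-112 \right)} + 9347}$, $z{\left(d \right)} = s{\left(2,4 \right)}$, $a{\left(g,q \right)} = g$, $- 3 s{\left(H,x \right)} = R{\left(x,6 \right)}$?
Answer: $8 + 2 \sqrt{2342} \approx 104.79$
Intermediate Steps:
$s{\left(H,x \right)} = -2$ ($s{\left(H,x \right)} = \left(- \frac{1}{3}\right) 6 = -2$)
$z{\left(d \right)} = -2$
$b{\left(U \right)} = 8$ ($b{\left(U \right)} = \left(-4\right) \left(-2\right) = 8$)
$O = 2 \sqrt{2342}$ ($O = \sqrt{21 + 9347} = \sqrt{9368} = 2 \sqrt{2342} \approx 96.788$)
$O + b{\left(37 \right)} = 2 \sqrt{2342} + 8 = 8 + 2 \sqrt{2342}$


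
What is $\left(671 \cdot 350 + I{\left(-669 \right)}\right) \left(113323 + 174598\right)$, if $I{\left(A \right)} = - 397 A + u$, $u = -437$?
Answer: $143962227526$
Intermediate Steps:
$I{\left(A \right)} = -437 - 397 A$ ($I{\left(A \right)} = - 397 A - 437 = -437 - 397 A$)
$\left(671 \cdot 350 + I{\left(-669 \right)}\right) \left(113323 + 174598\right) = \left(671 \cdot 350 - -265156\right) \left(113323 + 174598\right) = \left(234850 + \left(-437 + 265593\right)\right) 287921 = \left(234850 + 265156\right) 287921 = 500006 \cdot 287921 = 143962227526$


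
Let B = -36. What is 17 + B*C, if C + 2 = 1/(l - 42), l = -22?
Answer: 1433/16 ≈ 89.563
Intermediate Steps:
C = -129/64 (C = -2 + 1/(-22 - 42) = -2 + 1/(-64) = -2 - 1/64 = -129/64 ≈ -2.0156)
17 + B*C = 17 - 36*(-129/64) = 17 + 1161/16 = 1433/16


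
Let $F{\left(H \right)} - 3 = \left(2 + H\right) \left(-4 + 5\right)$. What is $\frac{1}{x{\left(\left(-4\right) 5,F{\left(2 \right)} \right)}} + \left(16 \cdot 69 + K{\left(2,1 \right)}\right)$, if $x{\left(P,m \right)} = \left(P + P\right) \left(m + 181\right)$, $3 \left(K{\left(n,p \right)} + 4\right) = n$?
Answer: $\frac{24831037}{22560} \approx 1100.7$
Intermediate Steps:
$F{\left(H \right)} = 5 + H$ ($F{\left(H \right)} = 3 + \left(2 + H\right) \left(-4 + 5\right) = 3 + \left(2 + H\right) 1 = 3 + \left(2 + H\right) = 5 + H$)
$K{\left(n,p \right)} = -4 + \frac{n}{3}$
$x{\left(P,m \right)} = 2 P \left(181 + m\right)$
$\frac{1}{x{\left(\left(-4\right) 5,F{\left(2 \right)} \right)}} + \left(16 \cdot 69 + K{\left(2,1 \right)}\right) = \frac{1}{2 \left(\left(-4\right) 5\right) \left(181 + \left(5 + 2\right)\right)} + \left(16 \cdot 69 + \left(-4 + \frac{1}{3} \cdot 2\right)\right) = \frac{1}{2 \left(-20\right) \left(181 + 7\right)} + \left(1104 + \left(-4 + \frac{2}{3}\right)\right) = \frac{1}{2 \left(-20\right) 188} + \left(1104 - \frac{10}{3}\right) = \frac{1}{-7520} + \frac{3302}{3} = - \frac{1}{7520} + \frac{3302}{3} = \frac{24831037}{22560}$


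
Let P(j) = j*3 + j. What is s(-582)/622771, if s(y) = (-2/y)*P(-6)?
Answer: -8/60408787 ≈ -1.3243e-7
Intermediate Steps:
P(j) = 4*j (P(j) = 3*j + j = 4*j)
s(y) = 48/y (s(y) = (-2/y)*(4*(-6)) = -2/y*(-24) = 48/y)
s(-582)/622771 = (48/(-582))/622771 = (48*(-1/582))*(1/622771) = -8/97*1/622771 = -8/60408787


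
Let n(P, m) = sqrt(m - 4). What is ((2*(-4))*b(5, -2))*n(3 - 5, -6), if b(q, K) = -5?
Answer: 40*I*sqrt(10) ≈ 126.49*I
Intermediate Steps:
n(P, m) = sqrt(-4 + m)
((2*(-4))*b(5, -2))*n(3 - 5, -6) = ((2*(-4))*(-5))*sqrt(-4 - 6) = (-8*(-5))*sqrt(-10) = 40*(I*sqrt(10)) = 40*I*sqrt(10)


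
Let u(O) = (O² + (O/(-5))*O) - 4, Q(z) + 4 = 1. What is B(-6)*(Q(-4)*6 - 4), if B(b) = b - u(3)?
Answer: 1012/5 ≈ 202.40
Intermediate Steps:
Q(z) = -3 (Q(z) = -4 + 1 = -3)
u(O) = -4 + 4*O²/5 (u(O) = (O² + (O*(-⅕))*O) - 4 = (O² + (-O/5)*O) - 4 = (O² - O²/5) - 4 = 4*O²/5 - 4 = -4 + 4*O²/5)
B(b) = -16/5 + b (B(b) = b - (-4 + (⅘)*3²) = b - (-4 + (⅘)*9) = b - (-4 + 36/5) = b - 1*16/5 = b - 16/5 = -16/5 + b)
B(-6)*(Q(-4)*6 - 4) = (-16/5 - 6)*(-3*6 - 4) = -46*(-18 - 4)/5 = -46/5*(-22) = 1012/5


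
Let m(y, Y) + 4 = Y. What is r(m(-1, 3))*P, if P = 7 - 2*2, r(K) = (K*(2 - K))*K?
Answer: 9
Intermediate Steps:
m(y, Y) = -4 + Y
r(K) = K²*(2 - K)
P = 3 (P = 7 - 4 = 3)
r(m(-1, 3))*P = ((-4 + 3)²*(2 - (-4 + 3)))*3 = ((-1)²*(2 - 1*(-1)))*3 = (1*(2 + 1))*3 = (1*3)*3 = 3*3 = 9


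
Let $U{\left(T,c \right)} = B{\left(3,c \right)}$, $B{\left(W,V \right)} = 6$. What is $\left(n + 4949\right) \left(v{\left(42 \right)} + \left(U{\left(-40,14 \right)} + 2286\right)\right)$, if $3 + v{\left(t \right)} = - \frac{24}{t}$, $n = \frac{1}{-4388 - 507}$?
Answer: $\frac{388065945726}{34265} \approx 1.1325 \cdot 10^{7}$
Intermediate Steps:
$U{\left(T,c \right)} = 6$
$n = - \frac{1}{4895}$ ($n = \frac{1}{-4895} = - \frac{1}{4895} \approx -0.00020429$)
$v{\left(t \right)} = -3 - \frac{24}{t}$
$\left(n + 4949\right) \left(v{\left(42 \right)} + \left(U{\left(-40,14 \right)} + 2286\right)\right) = \left(- \frac{1}{4895} + 4949\right) \left(\left(-3 - \frac{24}{42}\right) + \left(6 + 2286\right)\right) = \frac{24225354 \left(\left(-3 - \frac{4}{7}\right) + 2292\right)}{4895} = \frac{24225354 \left(- \frac{25}{7} + 2292\right)}{4895} = \frac{24225354}{4895} \cdot \frac{16019}{7} = \frac{388065945726}{34265}$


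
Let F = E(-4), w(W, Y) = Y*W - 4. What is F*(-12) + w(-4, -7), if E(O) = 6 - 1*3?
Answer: -12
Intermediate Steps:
E(O) = 3 (E(O) = 6 - 3 = 3)
w(W, Y) = -4 + W*Y (w(W, Y) = W*Y - 4 = -4 + W*Y)
F = 3
F*(-12) + w(-4, -7) = 3*(-12) + (-4 - 4*(-7)) = -36 + (-4 + 28) = -36 + 24 = -12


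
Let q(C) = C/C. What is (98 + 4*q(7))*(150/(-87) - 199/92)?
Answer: -528921/1334 ≈ -396.49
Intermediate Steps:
q(C) = 1
(98 + 4*q(7))*(150/(-87) - 199/92) = (98 + 4*1)*(150/(-87) - 199/92) = (98 + 4)*(150*(-1/87) - 199*1/92) = 102*(-50/29 - 199/92) = 102*(-10371/2668) = -528921/1334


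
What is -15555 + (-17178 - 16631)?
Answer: -49364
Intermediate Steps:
-15555 + (-17178 - 16631) = -15555 - 33809 = -49364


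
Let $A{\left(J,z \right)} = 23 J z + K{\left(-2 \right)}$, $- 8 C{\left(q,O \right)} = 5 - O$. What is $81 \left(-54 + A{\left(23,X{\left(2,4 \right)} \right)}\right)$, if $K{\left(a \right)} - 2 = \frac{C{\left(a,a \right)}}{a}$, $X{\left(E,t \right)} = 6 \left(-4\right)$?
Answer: $- \frac{16520841}{16} \approx -1.0326 \cdot 10^{6}$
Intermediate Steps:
$X{\left(E,t \right)} = -24$
$C{\left(q,O \right)} = - \frac{5}{8} + \frac{O}{8}$ ($C{\left(q,O \right)} = - \frac{5 - O}{8} = - \frac{5}{8} + \frac{O}{8}$)
$K{\left(a \right)} = 2 + \frac{- \frac{5}{8} + \frac{a}{8}}{a}$
$A{\left(J,z \right)} = \frac{39}{16} + 23 J z$ ($A{\left(J,z \right)} = 23 J z + \frac{-5 + 17 \left(-2\right)}{8 \left(-2\right)} = 23 J z + \frac{1}{8} \left(- \frac{1}{2}\right) \left(-5 - 34\right) = 23 J z + \frac{1}{8} \left(- \frac{1}{2}\right) \left(-39\right) = 23 J z + \frac{39}{16} = \frac{39}{16} + 23 J z$)
$81 \left(-54 + A{\left(23,X{\left(2,4 \right)} \right)}\right) = 81 \left(-54 + \left(\frac{39}{16} + 23 \cdot 23 \left(-24\right)\right)\right) = 81 \left(-54 + \left(\frac{39}{16} - 12696\right)\right) = 81 \left(-54 - \frac{203097}{16}\right) = 81 \left(- \frac{203961}{16}\right) = - \frac{16520841}{16}$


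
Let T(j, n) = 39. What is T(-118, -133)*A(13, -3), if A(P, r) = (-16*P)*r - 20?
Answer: 23556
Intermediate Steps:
A(P, r) = -20 - 16*P*r (A(P, r) = -16*P*r - 20 = -20 - 16*P*r)
T(-118, -133)*A(13, -3) = 39*(-20 - 16*13*(-3)) = 39*(-20 + 624) = 39*604 = 23556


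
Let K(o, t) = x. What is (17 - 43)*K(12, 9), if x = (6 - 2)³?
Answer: -1664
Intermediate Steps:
x = 64 (x = 4³ = 64)
K(o, t) = 64
(17 - 43)*K(12, 9) = (17 - 43)*64 = -26*64 = -1664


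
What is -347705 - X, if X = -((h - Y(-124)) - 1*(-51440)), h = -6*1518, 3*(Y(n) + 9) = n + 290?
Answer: -916258/3 ≈ -3.0542e+5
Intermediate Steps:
Y(n) = 263/3 + n/3 (Y(n) = -9 + (n + 290)/3 = -9 + (290 + n)/3 = -9 + (290/3 + n/3) = 263/3 + n/3)
h = -9108
X = -126857/3 (X = -((-9108 - (263/3 + (⅓)*(-124))) - 1*(-51440)) = -((-9108 - (263/3 - 124/3)) + 51440) = -((-9108 - 1*139/3) + 51440) = -((-9108 - 139/3) + 51440) = -(-27463/3 + 51440) = -1*126857/3 = -126857/3 ≈ -42286.)
-347705 - X = -347705 - 1*(-126857/3) = -347705 + 126857/3 = -916258/3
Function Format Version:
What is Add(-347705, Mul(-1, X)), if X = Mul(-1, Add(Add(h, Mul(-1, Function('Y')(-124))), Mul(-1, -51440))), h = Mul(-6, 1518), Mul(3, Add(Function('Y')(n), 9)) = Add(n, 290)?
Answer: Rational(-916258, 3) ≈ -3.0542e+5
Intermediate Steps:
Function('Y')(n) = Add(Rational(263, 3), Mul(Rational(1, 3), n)) (Function('Y')(n) = Add(-9, Mul(Rational(1, 3), Add(n, 290))) = Add(-9, Mul(Rational(1, 3), Add(290, n))) = Add(-9, Add(Rational(290, 3), Mul(Rational(1, 3), n))) = Add(Rational(263, 3), Mul(Rational(1, 3), n)))
h = -9108
X = Rational(-126857, 3) (X = Mul(-1, Add(Add(-9108, Mul(-1, Add(Rational(263, 3), Mul(Rational(1, 3), -124)))), Mul(-1, -51440))) = Mul(-1, Add(Add(-9108, Mul(-1, Add(Rational(263, 3), Rational(-124, 3)))), 51440)) = Mul(-1, Add(Add(-9108, Mul(-1, Rational(139, 3))), 51440)) = Mul(-1, Add(Add(-9108, Rational(-139, 3)), 51440)) = Mul(-1, Add(Rational(-27463, 3), 51440)) = Mul(-1, Rational(126857, 3)) = Rational(-126857, 3) ≈ -42286.)
Add(-347705, Mul(-1, X)) = Add(-347705, Mul(-1, Rational(-126857, 3))) = Add(-347705, Rational(126857, 3)) = Rational(-916258, 3)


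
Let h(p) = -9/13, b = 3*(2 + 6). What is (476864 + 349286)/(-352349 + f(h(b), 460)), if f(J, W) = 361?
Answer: -31775/13538 ≈ -2.3471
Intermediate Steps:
b = 24 (b = 3*8 = 24)
h(p) = -9/13 (h(p) = -9*1/13 = -9/13)
(476864 + 349286)/(-352349 + f(h(b), 460)) = (476864 + 349286)/(-352349 + 361) = 826150/(-351988) = 826150*(-1/351988) = -31775/13538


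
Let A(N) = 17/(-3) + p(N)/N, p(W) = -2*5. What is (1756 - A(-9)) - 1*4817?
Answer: -27508/9 ≈ -3056.4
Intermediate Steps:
p(W) = -10
A(N) = -17/3 - 10/N (A(N) = 17/(-3) - 10/N = 17*(-⅓) - 10/N = -17/3 - 10/N)
(1756 - A(-9)) - 1*4817 = (1756 - (-17/3 - 10/(-9))) - 1*4817 = (1756 - (-17/3 - 10*(-⅑))) - 4817 = (1756 - (-17/3 + 10/9)) - 4817 = (1756 - 1*(-41/9)) - 4817 = (1756 + 41/9) - 4817 = 15845/9 - 4817 = -27508/9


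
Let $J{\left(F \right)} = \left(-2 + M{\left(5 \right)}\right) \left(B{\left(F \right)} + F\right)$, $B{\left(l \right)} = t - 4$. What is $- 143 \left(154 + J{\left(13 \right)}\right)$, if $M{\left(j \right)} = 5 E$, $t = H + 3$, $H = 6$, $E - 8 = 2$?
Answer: $-145574$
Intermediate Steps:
$E = 10$ ($E = 8 + 2 = 10$)
$t = 9$ ($t = 6 + 3 = 9$)
$M{\left(j \right)} = 50$ ($M{\left(j \right)} = 5 \cdot 10 = 50$)
$B{\left(l \right)} = 5$ ($B{\left(l \right)} = 9 - 4 = 5$)
$J{\left(F \right)} = 240 + 48 F$ ($J{\left(F \right)} = \left(-2 + 50\right) \left(5 + F\right) = 48 \left(5 + F\right) = 240 + 48 F$)
$- 143 \left(154 + J{\left(13 \right)}\right) = - 143 \left(154 + \left(240 + 48 \cdot 13\right)\right) = - 143 \left(154 + \left(240 + 624\right)\right) = - 143 \left(154 + 864\right) = \left(-143\right) 1018 = -145574$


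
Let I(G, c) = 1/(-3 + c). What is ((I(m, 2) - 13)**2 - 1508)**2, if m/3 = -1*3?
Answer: 1721344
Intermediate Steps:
m = -9 (m = 3*(-1*3) = 3*(-3) = -9)
((I(m, 2) - 13)**2 - 1508)**2 = ((1/(-3 + 2) - 13)**2 - 1508)**2 = ((1/(-1) - 13)**2 - 1508)**2 = ((-1 - 13)**2 - 1508)**2 = ((-14)**2 - 1508)**2 = (196 - 1508)**2 = (-1312)**2 = 1721344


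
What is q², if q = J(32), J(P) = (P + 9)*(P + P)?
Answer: 6885376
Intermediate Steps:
J(P) = 2*P*(9 + P) (J(P) = (9 + P)*(2*P) = 2*P*(9 + P))
q = 2624 (q = 2*32*(9 + 32) = 2*32*41 = 2624)
q² = 2624² = 6885376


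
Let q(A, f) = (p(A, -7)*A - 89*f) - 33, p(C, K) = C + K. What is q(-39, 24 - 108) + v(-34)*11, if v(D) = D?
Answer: 8863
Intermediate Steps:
q(A, f) = -33 - 89*f + A*(-7 + A) (q(A, f) = ((A - 7)*A - 89*f) - 33 = ((-7 + A)*A - 89*f) - 33 = (A*(-7 + A) - 89*f) - 33 = (-89*f + A*(-7 + A)) - 33 = -33 - 89*f + A*(-7 + A))
q(-39, 24 - 108) + v(-34)*11 = (-33 - 89*(24 - 108) - 39*(-7 - 39)) - 34*11 = (-33 - 89*(-84) - 39*(-46)) - 374 = (-33 + 7476 + 1794) - 374 = 9237 - 374 = 8863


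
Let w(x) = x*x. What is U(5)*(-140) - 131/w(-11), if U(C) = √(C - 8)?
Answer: -131/121 - 140*I*√3 ≈ -1.0826 - 242.49*I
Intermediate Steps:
w(x) = x²
U(C) = √(-8 + C)
U(5)*(-140) - 131/w(-11) = √(-8 + 5)*(-140) - 131/((-11)²) = √(-3)*(-140) - 131/121 = (I*√3)*(-140) - 131*1/121 = -140*I*√3 - 131/121 = -131/121 - 140*I*√3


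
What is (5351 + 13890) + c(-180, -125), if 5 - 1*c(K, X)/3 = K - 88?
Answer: 20060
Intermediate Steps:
c(K, X) = 279 - 3*K (c(K, X) = 15 - 3*(K - 88) = 15 - 3*(-88 + K) = 15 + (264 - 3*K) = 279 - 3*K)
(5351 + 13890) + c(-180, -125) = (5351 + 13890) + (279 - 3*(-180)) = 19241 + (279 + 540) = 19241 + 819 = 20060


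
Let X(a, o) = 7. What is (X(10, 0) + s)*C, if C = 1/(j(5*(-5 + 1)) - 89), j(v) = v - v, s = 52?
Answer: -59/89 ≈ -0.66292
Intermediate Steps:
j(v) = 0
C = -1/89 (C = 1/(0 - 89) = 1/(-89) = -1/89 ≈ -0.011236)
(X(10, 0) + s)*C = (7 + 52)*(-1/89) = 59*(-1/89) = -59/89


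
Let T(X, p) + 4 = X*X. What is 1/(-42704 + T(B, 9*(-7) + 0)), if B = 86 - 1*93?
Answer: -1/42659 ≈ -2.3442e-5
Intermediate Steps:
B = -7 (B = 86 - 93 = -7)
T(X, p) = -4 + X**2 (T(X, p) = -4 + X*X = -4 + X**2)
1/(-42704 + T(B, 9*(-7) + 0)) = 1/(-42704 + (-4 + (-7)**2)) = 1/(-42704 + (-4 + 49)) = 1/(-42704 + 45) = 1/(-42659) = -1/42659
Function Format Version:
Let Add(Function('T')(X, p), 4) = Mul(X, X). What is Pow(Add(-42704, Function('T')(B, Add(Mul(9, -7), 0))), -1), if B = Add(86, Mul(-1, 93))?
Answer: Rational(-1, 42659) ≈ -2.3442e-5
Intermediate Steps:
B = -7 (B = Add(86, -93) = -7)
Function('T')(X, p) = Add(-4, Pow(X, 2)) (Function('T')(X, p) = Add(-4, Mul(X, X)) = Add(-4, Pow(X, 2)))
Pow(Add(-42704, Function('T')(B, Add(Mul(9, -7), 0))), -1) = Pow(Add(-42704, Add(-4, Pow(-7, 2))), -1) = Pow(Add(-42704, Add(-4, 49)), -1) = Pow(Add(-42704, 45), -1) = Pow(-42659, -1) = Rational(-1, 42659)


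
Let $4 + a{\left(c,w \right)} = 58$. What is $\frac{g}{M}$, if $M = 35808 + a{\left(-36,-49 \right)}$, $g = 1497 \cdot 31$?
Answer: $\frac{15469}{11954} \approx 1.294$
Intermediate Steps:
$a{\left(c,w \right)} = 54$ ($a{\left(c,w \right)} = -4 + 58 = 54$)
$g = 46407$
$M = 35862$ ($M = 35808 + 54 = 35862$)
$\frac{g}{M} = \frac{46407}{35862} = 46407 \cdot \frac{1}{35862} = \frac{15469}{11954}$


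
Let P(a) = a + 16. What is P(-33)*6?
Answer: -102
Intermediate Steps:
P(a) = 16 + a
P(-33)*6 = (16 - 33)*6 = -17*6 = -102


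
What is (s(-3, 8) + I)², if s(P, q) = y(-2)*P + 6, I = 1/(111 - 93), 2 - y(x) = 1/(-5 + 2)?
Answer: 289/324 ≈ 0.89198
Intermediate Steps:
y(x) = 7/3 (y(x) = 2 - 1/(-5 + 2) = 2 - 1/(-3) = 2 - 1*(-⅓) = 2 + ⅓ = 7/3)
I = 1/18 ≈ 0.055556
s(P, q) = 6 + 7*P/3 (s(P, q) = 7*P/3 + 6 = 6 + 7*P/3)
(s(-3, 8) + I)² = ((6 + (7/3)*(-3)) + 1/18)² = ((6 - 7) + 1/18)² = (-1 + 1/18)² = (-17/18)² = 289/324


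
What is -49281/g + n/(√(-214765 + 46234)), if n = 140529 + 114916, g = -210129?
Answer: 16427/70043 - 255445*I*√168531/168531 ≈ 0.23453 - 622.24*I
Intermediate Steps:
n = 255445
-49281/g + n/(√(-214765 + 46234)) = -49281/(-210129) + 255445/(√(-214765 + 46234)) = -49281*(-1/210129) + 255445/(√(-168531)) = 16427/70043 + 255445/((I*√168531)) = 16427/70043 + 255445*(-I*√168531/168531) = 16427/70043 - 255445*I*√168531/168531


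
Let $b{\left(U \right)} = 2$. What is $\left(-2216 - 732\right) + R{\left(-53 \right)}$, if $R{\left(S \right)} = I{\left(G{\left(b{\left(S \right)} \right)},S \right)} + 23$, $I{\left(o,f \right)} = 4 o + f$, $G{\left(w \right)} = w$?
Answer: $-2970$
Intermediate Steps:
$I{\left(o,f \right)} = f + 4 o$
$R{\left(S \right)} = 31 + S$ ($R{\left(S \right)} = \left(S + 4 \cdot 2\right) + 23 = \left(S + 8\right) + 23 = \left(8 + S\right) + 23 = 31 + S$)
$\left(-2216 - 732\right) + R{\left(-53 \right)} = \left(-2216 - 732\right) + \left(31 - 53\right) = -2948 - 22 = -2970$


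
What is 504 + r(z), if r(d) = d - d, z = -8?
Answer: 504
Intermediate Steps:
r(d) = 0
504 + r(z) = 504 + 0 = 504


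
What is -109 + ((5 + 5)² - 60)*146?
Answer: 5731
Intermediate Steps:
-109 + ((5 + 5)² - 60)*146 = -109 + (10² - 60)*146 = -109 + (100 - 60)*146 = -109 + 40*146 = -109 + 5840 = 5731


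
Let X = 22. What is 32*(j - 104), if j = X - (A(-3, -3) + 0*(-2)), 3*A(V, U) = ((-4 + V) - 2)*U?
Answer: -2912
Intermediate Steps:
A(V, U) = U*(-6 + V)/3 (A(V, U) = (((-4 + V) - 2)*U)/3 = ((-6 + V)*U)/3 = (U*(-6 + V))/3 = U*(-6 + V)/3)
j = 13 (j = 22 - ((⅓)*(-3)*(-6 - 3) + 0*(-2)) = 22 - ((⅓)*(-3)*(-9) + 0) = 22 - (9 + 0) = 22 - 1*9 = 22 - 9 = 13)
32*(j - 104) = 32*(13 - 104) = 32*(-91) = -2912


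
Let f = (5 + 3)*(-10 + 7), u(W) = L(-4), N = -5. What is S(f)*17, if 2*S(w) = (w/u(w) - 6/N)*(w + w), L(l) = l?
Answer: -14688/5 ≈ -2937.6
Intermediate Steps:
u(W) = -4
f = -24 (f = 8*(-3) = -24)
S(w) = w*(6/5 - w/4) (S(w) = ((w/(-4) - 6/(-5))*(w + w))/2 = ((w*(-¼) - 6*(-⅕))*(2*w))/2 = ((-w/4 + 6/5)*(2*w))/2 = ((6/5 - w/4)*(2*w))/2 = (2*w*(6/5 - w/4))/2 = w*(6/5 - w/4))
S(f)*17 = ((1/20)*(-24)*(24 - 5*(-24)))*17 = ((1/20)*(-24)*(24 + 120))*17 = ((1/20)*(-24)*144)*17 = -864/5*17 = -14688/5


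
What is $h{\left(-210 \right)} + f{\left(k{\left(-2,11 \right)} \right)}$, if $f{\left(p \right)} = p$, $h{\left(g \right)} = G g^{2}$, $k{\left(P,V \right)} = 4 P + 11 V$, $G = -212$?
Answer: $-9349087$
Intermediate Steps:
$h{\left(g \right)} = - 212 g^{2}$
$h{\left(-210 \right)} + f{\left(k{\left(-2,11 \right)} \right)} = - 212 \left(-210\right)^{2} + \left(4 \left(-2\right) + 11 \cdot 11\right) = \left(-212\right) 44100 + \left(-8 + 121\right) = -9349200 + 113 = -9349087$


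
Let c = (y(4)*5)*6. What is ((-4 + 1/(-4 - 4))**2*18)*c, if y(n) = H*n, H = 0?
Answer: 0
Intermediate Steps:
y(n) = 0 (y(n) = 0*n = 0)
c = 0 (c = (0*5)*6 = 0*6 = 0)
((-4 + 1/(-4 - 4))**2*18)*c = ((-4 + 1/(-4 - 4))**2*18)*0 = ((-4 + 1/(-8))**2*18)*0 = ((-4 - 1/8)**2*18)*0 = ((-33/8)**2*18)*0 = ((1089/64)*18)*0 = (9801/32)*0 = 0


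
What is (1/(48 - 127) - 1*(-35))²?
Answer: 7639696/6241 ≈ 1224.1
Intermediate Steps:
(1/(48 - 127) - 1*(-35))² = (1/(-79) + 35)² = (-1/79 + 35)² = (2764/79)² = 7639696/6241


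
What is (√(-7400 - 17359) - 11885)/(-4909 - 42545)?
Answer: 11885/47454 - I*√2751/15818 ≈ 0.25045 - 0.0033158*I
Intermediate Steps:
(√(-7400 - 17359) - 11885)/(-4909 - 42545) = (√(-24759) - 11885)/(-47454) = (3*I*√2751 - 11885)*(-1/47454) = (-11885 + 3*I*√2751)*(-1/47454) = 11885/47454 - I*√2751/15818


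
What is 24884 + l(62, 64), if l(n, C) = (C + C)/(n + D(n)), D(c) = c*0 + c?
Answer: 771436/31 ≈ 24885.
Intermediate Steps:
D(c) = c (D(c) = 0 + c = c)
l(n, C) = C/n (l(n, C) = (C + C)/(n + n) = (2*C)/((2*n)) = (2*C)*(1/(2*n)) = C/n)
24884 + l(62, 64) = 24884 + 64/62 = 24884 + 64*(1/62) = 24884 + 32/31 = 771436/31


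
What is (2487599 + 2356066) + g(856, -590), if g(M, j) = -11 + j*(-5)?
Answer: 4846604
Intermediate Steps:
g(M, j) = -11 - 5*j
(2487599 + 2356066) + g(856, -590) = (2487599 + 2356066) + (-11 - 5*(-590)) = 4843665 + (-11 + 2950) = 4843665 + 2939 = 4846604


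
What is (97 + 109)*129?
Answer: 26574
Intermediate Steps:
(97 + 109)*129 = 206*129 = 26574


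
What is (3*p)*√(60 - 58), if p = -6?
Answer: -18*√2 ≈ -25.456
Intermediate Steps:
(3*p)*√(60 - 58) = (3*(-6))*√(60 - 58) = -18*√2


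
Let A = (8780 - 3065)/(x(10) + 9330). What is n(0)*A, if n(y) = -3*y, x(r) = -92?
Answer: 0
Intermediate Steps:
A = 5715/9238 (A = (8780 - 3065)/(-92 + 9330) = 5715/9238 ≈ 0.61864)
n(0)*A = -3*0*(5715/9238) = 0*(5715/9238) = 0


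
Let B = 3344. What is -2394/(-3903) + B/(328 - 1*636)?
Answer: -93290/9107 ≈ -10.244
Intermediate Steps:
-2394/(-3903) + B/(328 - 1*636) = -2394/(-3903) + 3344/(328 - 1*636) = -2394*(-1/3903) + 3344/(328 - 636) = 798/1301 + 3344/(-308) = 798/1301 + 3344*(-1/308) = 798/1301 - 76/7 = -93290/9107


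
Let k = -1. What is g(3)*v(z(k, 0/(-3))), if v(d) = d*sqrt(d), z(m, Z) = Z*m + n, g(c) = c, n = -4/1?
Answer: -24*I ≈ -24.0*I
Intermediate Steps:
n = -4 (n = -4*1 = -4)
z(m, Z) = -4 + Z*m (z(m, Z) = Z*m - 4 = -4 + Z*m)
v(d) = d**(3/2)
g(3)*v(z(k, 0/(-3))) = 3*(-4 + (0/(-3))*(-1))**(3/2) = 3*(-4 + (0*(-1/3))*(-1))**(3/2) = 3*(-4 + 0*(-1))**(3/2) = 3*(-4 + 0)**(3/2) = 3*(-4)**(3/2) = 3*(-8*I) = -24*I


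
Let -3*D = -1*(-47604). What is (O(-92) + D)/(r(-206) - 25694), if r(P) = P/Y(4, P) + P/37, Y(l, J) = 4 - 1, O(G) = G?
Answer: 885780/1430137 ≈ 0.61937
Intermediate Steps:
Y(l, J) = 3
r(P) = 40*P/111 (r(P) = P/3 + P/37 = 40*P/111)
D = -15868 (D = -(-1)*(-47604)/3 = -⅓*47604 = -15868)
(O(-92) + D)/(r(-206) - 25694) = (-92 - 15868)/((40/111)*(-206) - 25694) = -15960/(-8240/111 - 25694) = -15960/(-2860274/111) = -15960*(-111/2860274) = 885780/1430137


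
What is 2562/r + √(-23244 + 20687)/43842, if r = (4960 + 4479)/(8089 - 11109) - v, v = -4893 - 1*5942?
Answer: 2579080/10904087 + I*√2557/43842 ≈ 0.23652 + 0.0011534*I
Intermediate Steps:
v = -10835 (v = -4893 - 5942 = -10835)
r = 32712261/3020 (r = (4960 + 4479)/(8089 - 11109) - 1*(-10835) = 9439/(-3020) + 10835 = 9439*(-1/3020) + 10835 = -9439/3020 + 10835 = 32712261/3020 ≈ 10832.)
2562/r + √(-23244 + 20687)/43842 = 2562/(32712261/3020) + √(-23244 + 20687)/43842 = 2562*(3020/32712261) + √(-2557)*(1/43842) = 2579080/10904087 + (I*√2557)*(1/43842) = 2579080/10904087 + I*√2557/43842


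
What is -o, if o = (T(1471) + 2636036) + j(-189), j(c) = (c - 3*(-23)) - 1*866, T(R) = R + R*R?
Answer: -4800362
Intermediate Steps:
T(R) = R + R**2
j(c) = -797 + c (j(c) = (c + 69) - 866 = (69 + c) - 866 = -797 + c)
o = 4800362 (o = (1471*(1 + 1471) + 2636036) + (-797 - 189) = (1471*1472 + 2636036) - 986 = (2165312 + 2636036) - 986 = 4801348 - 986 = 4800362)
-o = -1*4800362 = -4800362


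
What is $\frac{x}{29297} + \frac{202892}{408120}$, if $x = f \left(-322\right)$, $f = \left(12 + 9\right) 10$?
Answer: $- \frac{5413236869}{2989172910} \approx -1.8109$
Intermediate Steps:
$f = 210$ ($f = 21 \cdot 10 = 210$)
$x = -67620$ ($x = 210 \left(-322\right) = -67620$)
$\frac{x}{29297} + \frac{202892}{408120} = - \frac{67620}{29297} + \frac{202892}{408120} = \left(-67620\right) \frac{1}{29297} + 202892 \cdot \frac{1}{408120} = - \frac{67620}{29297} + \frac{50723}{102030} = - \frac{5413236869}{2989172910}$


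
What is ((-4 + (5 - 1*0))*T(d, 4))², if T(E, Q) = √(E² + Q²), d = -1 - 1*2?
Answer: 25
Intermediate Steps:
d = -3 (d = -1 - 2 = -3)
((-4 + (5 - 1*0))*T(d, 4))² = ((-4 + (5 - 1*0))*√((-3)² + 4²))² = ((-4 + (5 + 0))*√(9 + 16))² = ((-4 + 5)*√25)² = (1*5)² = 5² = 25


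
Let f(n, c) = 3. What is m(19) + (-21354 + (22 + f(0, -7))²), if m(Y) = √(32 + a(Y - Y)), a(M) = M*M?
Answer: -20729 + 4*√2 ≈ -20723.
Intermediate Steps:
a(M) = M²
m(Y) = 4*√2 (m(Y) = √(32 + (Y - Y)²) = √(32 + 0²) = √(32 + 0) = √32 = 4*√2)
m(19) + (-21354 + (22 + f(0, -7))²) = 4*√2 + (-21354 + (22 + 3)²) = 4*√2 + (-21354 + 25²) = 4*√2 + (-21354 + 625) = 4*√2 - 20729 = -20729 + 4*√2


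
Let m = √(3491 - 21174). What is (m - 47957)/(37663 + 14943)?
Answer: -47957/52606 + I*√17683/52606 ≈ -0.91163 + 0.0025278*I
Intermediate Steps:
m = I*√17683 (m = √(-17683) = I*√17683 ≈ 132.98*I)
(m - 47957)/(37663 + 14943) = (I*√17683 - 47957)/(37663 + 14943) = (-47957 + I*√17683)/52606 = (-47957 + I*√17683)*(1/52606) = -47957/52606 + I*√17683/52606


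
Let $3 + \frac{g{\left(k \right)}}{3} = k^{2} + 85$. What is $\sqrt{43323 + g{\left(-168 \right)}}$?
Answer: $3 \sqrt{14249} \approx 358.11$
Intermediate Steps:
$g{\left(k \right)} = 246 + 3 k^{2}$ ($g{\left(k \right)} = -9 + 3 \left(k^{2} + 85\right) = -9 + 3 \left(85 + k^{2}\right) = -9 + \left(255 + 3 k^{2}\right) = 246 + 3 k^{2}$)
$\sqrt{43323 + g{\left(-168 \right)}} = \sqrt{43323 + \left(246 + 3 \left(-168\right)^{2}\right)} = \sqrt{43323 + \left(246 + 3 \cdot 28224\right)} = \sqrt{43323 + \left(246 + 84672\right)} = \sqrt{43323 + 84918} = \sqrt{128241} = 3 \sqrt{14249}$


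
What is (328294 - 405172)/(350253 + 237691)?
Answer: -38439/293972 ≈ -0.13076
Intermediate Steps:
(328294 - 405172)/(350253 + 237691) = -76878/587944 = -76878*1/587944 = -38439/293972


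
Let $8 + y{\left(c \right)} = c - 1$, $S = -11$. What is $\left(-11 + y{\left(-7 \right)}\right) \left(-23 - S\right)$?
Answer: $324$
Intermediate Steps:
$y{\left(c \right)} = -9 + c$ ($y{\left(c \right)} = -8 + \left(c - 1\right) = -8 + \left(-1 + c\right) = -9 + c$)
$\left(-11 + y{\left(-7 \right)}\right) \left(-23 - S\right) = \left(-11 - 16\right) \left(-23 - -11\right) = \left(-11 - 16\right) \left(-23 + 11\right) = \left(-27\right) \left(-12\right) = 324$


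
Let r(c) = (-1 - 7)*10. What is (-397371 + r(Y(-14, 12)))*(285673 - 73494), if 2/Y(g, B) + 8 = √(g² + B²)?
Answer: -84330755729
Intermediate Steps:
Y(g, B) = 2/(-8 + √(B² + g²)) (Y(g, B) = 2/(-8 + √(g² + B²)) = 2/(-8 + √(B² + g²)))
r(c) = -80 (r(c) = -8*10 = -80)
(-397371 + r(Y(-14, 12)))*(285673 - 73494) = (-397371 - 80)*(285673 - 73494) = -397451*212179 = -84330755729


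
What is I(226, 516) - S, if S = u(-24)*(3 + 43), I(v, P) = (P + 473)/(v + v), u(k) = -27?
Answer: 562373/452 ≈ 1244.2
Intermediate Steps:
I(v, P) = (473 + P)/(2*v) (I(v, P) = (473 + P)/((2*v)) = (473 + P)*(1/(2*v)) = (473 + P)/(2*v))
S = -1242 (S = -27*(3 + 43) = -27*46 = -1242)
I(226, 516) - S = (½)*(473 + 516)/226 - 1*(-1242) = (½)*(1/226)*989 + 1242 = 989/452 + 1242 = 562373/452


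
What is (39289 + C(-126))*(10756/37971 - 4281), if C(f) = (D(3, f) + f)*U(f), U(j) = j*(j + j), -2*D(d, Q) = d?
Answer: 651650059276645/37971 ≈ 1.7162e+10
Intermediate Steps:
D(d, Q) = -d/2
U(j) = 2*j² (U(j) = j*(2*j) = 2*j²)
C(f) = 2*f²*(-3/2 + f) (C(f) = (-½*3 + f)*(2*f²) = (-3/2 + f)*(2*f²) = 2*f²*(-3/2 + f))
(39289 + C(-126))*(10756/37971 - 4281) = (39289 + (-126)²*(-3 + 2*(-126)))*(10756/37971 - 4281) = (39289 + 15876*(-3 - 252))*(10756*(1/37971) - 4281) = (39289 + 15876*(-255))*(10756/37971 - 4281) = (39289 - 4048380)*(-162543095/37971) = -4009091*(-162543095/37971) = 651650059276645/37971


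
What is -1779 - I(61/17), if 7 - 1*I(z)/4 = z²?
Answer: -507339/289 ≈ -1755.5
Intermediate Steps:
I(z) = 28 - 4*z²
-1779 - I(61/17) = -1779 - (28 - 4*(61/17)²) = -1779 - (28 - 4*3721/289) = -1779 - (28 - 14884/289) = -1779 - 1*(-6792/289) = -1779 + 6792/289 = -507339/289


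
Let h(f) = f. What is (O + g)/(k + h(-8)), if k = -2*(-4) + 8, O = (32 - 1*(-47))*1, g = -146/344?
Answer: 13515/1376 ≈ 9.8219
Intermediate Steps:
g = -73/172 (g = -146*1/344 = -73/172 ≈ -0.42442)
O = 79 (O = (32 + 47)*1 = 79*1 = 79)
k = 16 (k = 8 + 8 = 16)
(O + g)/(k + h(-8)) = (79 - 73/172)/(16 - 8) = (13515/172)/8 = (13515/172)*(⅛) = 13515/1376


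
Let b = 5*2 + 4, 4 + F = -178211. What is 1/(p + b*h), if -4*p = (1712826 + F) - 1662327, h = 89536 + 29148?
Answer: 1/1693505 ≈ 5.9049e-7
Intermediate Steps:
F = -178215 (F = -4 - 178211 = -178215)
b = 14 (b = 10 + 4 = 14)
h = 118684
p = 31929 (p = -((1712826 - 178215) - 1662327)/4 = -(1534611 - 1662327)/4 = -1/4*(-127716) = 31929)
1/(p + b*h) = 1/(31929 + 14*118684) = 1/(31929 + 1661576) = 1/1693505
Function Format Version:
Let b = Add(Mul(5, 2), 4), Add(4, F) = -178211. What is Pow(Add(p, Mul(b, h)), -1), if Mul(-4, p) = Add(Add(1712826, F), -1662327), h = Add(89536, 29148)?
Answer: Rational(1, 1693505) ≈ 5.9049e-7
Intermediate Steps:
F = -178215 (F = Add(-4, -178211) = -178215)
b = 14 (b = Add(10, 4) = 14)
h = 118684
p = 31929 (p = Mul(Rational(-1, 4), Add(Add(1712826, -178215), -1662327)) = Mul(Rational(-1, 4), Add(1534611, -1662327)) = Mul(Rational(-1, 4), -127716) = 31929)
Pow(Add(p, Mul(b, h)), -1) = Pow(Add(31929, Mul(14, 118684)), -1) = Pow(Add(31929, 1661576), -1) = Pow(1693505, -1) = Rational(1, 1693505)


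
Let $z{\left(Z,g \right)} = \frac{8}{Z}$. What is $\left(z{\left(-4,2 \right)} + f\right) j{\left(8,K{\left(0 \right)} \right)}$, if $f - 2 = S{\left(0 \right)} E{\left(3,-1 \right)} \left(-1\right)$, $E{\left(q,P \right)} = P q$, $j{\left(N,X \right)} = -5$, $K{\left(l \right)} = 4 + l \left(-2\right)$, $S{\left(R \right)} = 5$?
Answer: $-75$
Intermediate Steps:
$K{\left(l \right)} = 4 - 2 l$
$f = 17$ ($f = 2 + 5 \left(\left(-1\right) 3\right) \left(-1\right) = 2 + 5 \left(-3\right) \left(-1\right) = 2 - -15 = 2 + 15 = 17$)
$\left(z{\left(-4,2 \right)} + f\right) j{\left(8,K{\left(0 \right)} \right)} = \left(\frac{8}{-4} + 17\right) \left(-5\right) = \left(8 \left(- \frac{1}{4}\right) + 17\right) \left(-5\right) = \left(-2 + 17\right) \left(-5\right) = 15 \left(-5\right) = -75$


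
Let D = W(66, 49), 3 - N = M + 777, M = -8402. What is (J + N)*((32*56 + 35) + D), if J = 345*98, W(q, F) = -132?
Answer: 70237410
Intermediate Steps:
N = 7628 (N = 3 - (-8402 + 777) = 3 - 1*(-7625) = 3 + 7625 = 7628)
J = 33810
D = -132
(J + N)*((32*56 + 35) + D) = (33810 + 7628)*((32*56 + 35) - 132) = 41438*((1792 + 35) - 132) = 41438*(1827 - 132) = 41438*1695 = 70237410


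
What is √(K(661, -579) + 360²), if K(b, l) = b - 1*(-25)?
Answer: √130286 ≈ 360.95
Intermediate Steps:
K(b, l) = 25 + b (K(b, l) = b + 25 = 25 + b)
√(K(661, -579) + 360²) = √((25 + 661) + 360²) = √(686 + 129600) = √130286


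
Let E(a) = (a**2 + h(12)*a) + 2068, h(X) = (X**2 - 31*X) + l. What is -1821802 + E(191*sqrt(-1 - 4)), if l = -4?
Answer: -2002139 - 44312*I*sqrt(5) ≈ -2.0021e+6 - 99085.0*I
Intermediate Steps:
h(X) = -4 + X**2 - 31*X (h(X) = (X**2 - 31*X) - 4 = -4 + X**2 - 31*X)
E(a) = 2068 + a**2 - 232*a (E(a) = (a**2 + (-4 + 12**2 - 31*12)*a) + 2068 = (a**2 + (-4 + 144 - 372)*a) + 2068 = (a**2 - 232*a) + 2068 = 2068 + a**2 - 232*a)
-1821802 + E(191*sqrt(-1 - 4)) = -1821802 + (2068 + (191*sqrt(-1 - 4))**2 - 44312*sqrt(-1 - 4)) = -1821802 + (2068 + (191*sqrt(-5))**2 - 44312*sqrt(-5)) = -1821802 + (2068 + (191*(I*sqrt(5)))**2 - 44312*I*sqrt(5)) = -1821802 + (2068 + (191*I*sqrt(5))**2 - 44312*I*sqrt(5)) = -1821802 + (2068 - 182405 - 44312*I*sqrt(5)) = -1821802 + (-180337 - 44312*I*sqrt(5)) = -2002139 - 44312*I*sqrt(5)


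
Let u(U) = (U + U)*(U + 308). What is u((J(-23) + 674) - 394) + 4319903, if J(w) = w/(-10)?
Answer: 232659319/50 ≈ 4.6532e+6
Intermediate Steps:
J(w) = -w/10 (J(w) = w*(-⅒) = -w/10)
u(U) = 2*U*(308 + U) (u(U) = (2*U)*(308 + U) = 2*U*(308 + U))
u((J(-23) + 674) - 394) + 4319903 = 2*((-⅒*(-23) + 674) - 394)*(308 + ((-⅒*(-23) + 674) - 394)) + 4319903 = 2*((23/10 + 674) - 394)*(308 + ((23/10 + 674) - 394)) + 4319903 = 2*(6763/10 - 394)*(308 + (6763/10 - 394)) + 4319903 = 2*(2823/10)*(308 + 2823/10) + 4319903 = 2*(2823/10)*(5903/10) + 4319903 = 16664169/50 + 4319903 = 232659319/50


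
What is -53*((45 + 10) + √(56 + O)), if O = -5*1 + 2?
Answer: -2915 - 53*√53 ≈ -3300.8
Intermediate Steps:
O = -3 (O = -5 + 2 = -3)
-53*((45 + 10) + √(56 + O)) = -53*((45 + 10) + √(56 - 3)) = -53*(55 + √53) = -2915 - 53*√53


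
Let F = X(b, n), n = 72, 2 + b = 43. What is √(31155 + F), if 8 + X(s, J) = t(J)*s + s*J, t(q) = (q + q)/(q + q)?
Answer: 2*√8535 ≈ 184.77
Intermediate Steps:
b = 41 (b = -2 + 43 = 41)
t(q) = 1 (t(q) = (2*q)/((2*q)) = (2*q)*(1/(2*q)) = 1)
X(s, J) = -8 + s + J*s (X(s, J) = -8 + (1*s + s*J) = -8 + (s + J*s) = -8 + s + J*s)
F = 2985 (F = -8 + 41 + 72*41 = -8 + 41 + 2952 = 2985)
√(31155 + F) = √(31155 + 2985) = √34140 = 2*√8535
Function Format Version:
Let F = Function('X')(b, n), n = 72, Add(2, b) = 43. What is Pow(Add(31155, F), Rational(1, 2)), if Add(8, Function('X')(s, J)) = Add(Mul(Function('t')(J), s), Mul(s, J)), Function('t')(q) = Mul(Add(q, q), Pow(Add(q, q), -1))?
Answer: Mul(2, Pow(8535, Rational(1, 2))) ≈ 184.77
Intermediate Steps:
b = 41 (b = Add(-2, 43) = 41)
Function('t')(q) = 1 (Function('t')(q) = Mul(Mul(2, q), Pow(Mul(2, q), -1)) = Mul(Mul(2, q), Mul(Rational(1, 2), Pow(q, -1))) = 1)
Function('X')(s, J) = Add(-8, s, Mul(J, s)) (Function('X')(s, J) = Add(-8, Add(Mul(1, s), Mul(s, J))) = Add(-8, Add(s, Mul(J, s))) = Add(-8, s, Mul(J, s)))
F = 2985 (F = Add(-8, 41, Mul(72, 41)) = Add(-8, 41, 2952) = 2985)
Pow(Add(31155, F), Rational(1, 2)) = Pow(Add(31155, 2985), Rational(1, 2)) = Pow(34140, Rational(1, 2)) = Mul(2, Pow(8535, Rational(1, 2)))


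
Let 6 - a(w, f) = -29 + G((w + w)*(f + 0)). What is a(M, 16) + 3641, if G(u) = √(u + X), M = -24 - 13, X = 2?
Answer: 3676 - I*√1182 ≈ 3676.0 - 34.38*I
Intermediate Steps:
M = -37
G(u) = √(2 + u) (G(u) = √(u + 2) = √(2 + u))
a(w, f) = 35 - √(2 + 2*f*w) (a(w, f) = 6 - (-29 + √(2 + (w + w)*(f + 0))) = 6 - (-29 + √(2 + (2*w)*f)) = 6 - (-29 + √(2 + 2*f*w)) = 6 + (29 - √(2 + 2*f*w)) = 35 - √(2 + 2*f*w))
a(M, 16) + 3641 = (35 - √(2 + 2*16*(-37))) + 3641 = (35 - √(2 - 1184)) + 3641 = (35 - √(-1182)) + 3641 = (35 - I*√1182) + 3641 = 3676 - I*√1182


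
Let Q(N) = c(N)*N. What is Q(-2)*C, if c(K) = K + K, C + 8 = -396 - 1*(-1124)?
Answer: 5760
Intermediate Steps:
C = 720 (C = -8 + (-396 - 1*(-1124)) = -8 + (-396 + 1124) = -8 + 728 = 720)
c(K) = 2*K
Q(N) = 2*N² (Q(N) = (2*N)*N = 2*N²)
Q(-2)*C = (2*(-2)²)*720 = (2*4)*720 = 8*720 = 5760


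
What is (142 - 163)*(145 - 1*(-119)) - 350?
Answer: -5894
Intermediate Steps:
(142 - 163)*(145 - 1*(-119)) - 350 = -21*(145 + 119) - 350 = -21*264 - 350 = -5544 - 350 = -5894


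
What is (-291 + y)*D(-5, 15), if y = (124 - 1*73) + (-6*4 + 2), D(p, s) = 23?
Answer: -6026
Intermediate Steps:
y = 29 (y = (124 - 73) + (-24 + 2) = 51 - 22 = 29)
(-291 + y)*D(-5, 15) = (-291 + 29)*23 = -262*23 = -6026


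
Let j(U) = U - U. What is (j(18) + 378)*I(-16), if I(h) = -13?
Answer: -4914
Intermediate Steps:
j(U) = 0
(j(18) + 378)*I(-16) = (0 + 378)*(-13) = 378*(-13) = -4914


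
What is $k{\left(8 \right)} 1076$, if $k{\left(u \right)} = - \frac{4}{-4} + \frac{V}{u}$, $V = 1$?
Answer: $\frac{2421}{2} \approx 1210.5$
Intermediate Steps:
$k{\left(u \right)} = 1 + \frac{1}{u}$ ($k{\left(u \right)} = - \frac{4}{-4} + 1 \frac{1}{u} = \left(-4\right) \left(- \frac{1}{4}\right) + \frac{1}{u} = 1 + \frac{1}{u}$)
$k{\left(8 \right)} 1076 = \frac{1 + 8}{8} \cdot 1076 = \frac{1}{8} \cdot 9 \cdot 1076 = \frac{9}{8} \cdot 1076 = \frac{2421}{2}$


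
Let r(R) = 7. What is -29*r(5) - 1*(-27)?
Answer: -176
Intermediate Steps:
-29*r(5) - 1*(-27) = -29*7 - 1*(-27) = -203 + 27 = -176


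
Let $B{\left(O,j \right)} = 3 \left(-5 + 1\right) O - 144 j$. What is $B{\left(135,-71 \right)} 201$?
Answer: $1729404$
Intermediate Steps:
$B{\left(O,j \right)} = - 144 j - 12 O$ ($B{\left(O,j \right)} = 3 \left(-4\right) O - 144 j = - 12 O - 144 j = - 144 j - 12 O$)
$B{\left(135,-71 \right)} 201 = \left(\left(-144\right) \left(-71\right) - 1620\right) 201 = \left(10224 - 1620\right) 201 = 8604 \cdot 201 = 1729404$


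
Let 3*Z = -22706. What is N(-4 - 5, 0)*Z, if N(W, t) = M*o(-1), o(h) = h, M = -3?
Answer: -22706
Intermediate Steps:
N(W, t) = 3 (N(W, t) = -3*(-1) = 3)
Z = -22706/3 (Z = (⅓)*(-22706) = -22706/3 ≈ -7568.7)
N(-4 - 5, 0)*Z = 3*(-22706/3) = -22706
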